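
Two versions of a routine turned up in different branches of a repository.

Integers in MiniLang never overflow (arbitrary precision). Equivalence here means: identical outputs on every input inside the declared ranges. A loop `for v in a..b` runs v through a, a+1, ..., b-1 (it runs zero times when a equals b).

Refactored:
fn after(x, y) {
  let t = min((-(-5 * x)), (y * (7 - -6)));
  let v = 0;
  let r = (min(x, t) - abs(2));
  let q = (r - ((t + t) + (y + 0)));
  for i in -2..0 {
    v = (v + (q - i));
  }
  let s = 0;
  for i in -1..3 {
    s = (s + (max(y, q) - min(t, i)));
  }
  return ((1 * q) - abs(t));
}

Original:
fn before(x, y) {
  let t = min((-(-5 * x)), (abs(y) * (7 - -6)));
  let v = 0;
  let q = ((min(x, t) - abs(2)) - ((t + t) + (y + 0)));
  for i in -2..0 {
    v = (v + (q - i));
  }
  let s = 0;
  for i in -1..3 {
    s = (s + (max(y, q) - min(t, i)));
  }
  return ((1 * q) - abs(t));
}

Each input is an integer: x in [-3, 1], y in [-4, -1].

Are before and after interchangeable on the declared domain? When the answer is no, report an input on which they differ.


The rewrite breaks on x=1, y=-4, where the results are -12 and 2.
before: t becomes 5; next v becomes 0; next q becomes -7; next at i=-2:; next v becomes -5; next at i=-1:; next v becomes -11; next s becomes 0; next at i=-1:; next s becomes -3; next at i=0:; next s becomes -7; next at i=1:; next s becomes -12; next at i=2:; next s becomes -18; next final value -12
after: t becomes -52; next v becomes 0; next r becomes -54; next q becomes 54; next at i=-2:; next v becomes 56; next at i=-1:; next v becomes 111; next s becomes 0; next at i=-1:; next s becomes 106; next at i=0:; next s becomes 212; next at i=1:; next s becomes 318; next at i=2:; next s becomes 424; next final value 2
verdict: not equivalent; witness: x=1, y=-4


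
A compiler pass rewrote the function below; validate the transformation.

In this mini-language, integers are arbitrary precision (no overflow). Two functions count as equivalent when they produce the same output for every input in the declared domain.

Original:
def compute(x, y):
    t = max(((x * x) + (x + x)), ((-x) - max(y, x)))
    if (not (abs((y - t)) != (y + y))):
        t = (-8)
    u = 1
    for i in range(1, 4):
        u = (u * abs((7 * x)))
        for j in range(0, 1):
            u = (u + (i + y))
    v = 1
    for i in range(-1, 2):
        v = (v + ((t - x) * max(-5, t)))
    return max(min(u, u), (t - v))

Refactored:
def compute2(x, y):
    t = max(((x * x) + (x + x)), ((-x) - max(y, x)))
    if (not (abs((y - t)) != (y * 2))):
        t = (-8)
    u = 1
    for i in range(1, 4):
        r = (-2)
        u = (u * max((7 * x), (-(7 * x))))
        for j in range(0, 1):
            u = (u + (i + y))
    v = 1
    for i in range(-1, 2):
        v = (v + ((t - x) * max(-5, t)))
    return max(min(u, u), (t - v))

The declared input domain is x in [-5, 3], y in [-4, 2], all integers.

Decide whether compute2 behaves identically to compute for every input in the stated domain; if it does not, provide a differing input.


Changes here: constant usage differs; also arithmetic usage differs; also min/max/abs usage differs; also statement counts differ; also local variable names differ; the full 63-point sweep finds no disagreement.
verdict: equivalent


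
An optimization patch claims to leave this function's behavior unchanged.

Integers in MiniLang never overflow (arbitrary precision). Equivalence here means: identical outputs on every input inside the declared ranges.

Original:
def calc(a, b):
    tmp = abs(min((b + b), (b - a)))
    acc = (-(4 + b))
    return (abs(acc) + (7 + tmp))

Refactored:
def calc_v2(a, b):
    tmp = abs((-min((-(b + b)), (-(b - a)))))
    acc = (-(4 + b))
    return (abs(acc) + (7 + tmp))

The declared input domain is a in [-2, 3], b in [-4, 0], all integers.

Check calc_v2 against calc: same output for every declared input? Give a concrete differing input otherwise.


Not equivalent: a=-2, b=-4 separates them (15 vs 9).
calc: tmp = 8; acc = 0; return 15
calc_v2: tmp = 2; acc = 0; return 9
verdict: not equivalent; witness: a=-2, b=-4


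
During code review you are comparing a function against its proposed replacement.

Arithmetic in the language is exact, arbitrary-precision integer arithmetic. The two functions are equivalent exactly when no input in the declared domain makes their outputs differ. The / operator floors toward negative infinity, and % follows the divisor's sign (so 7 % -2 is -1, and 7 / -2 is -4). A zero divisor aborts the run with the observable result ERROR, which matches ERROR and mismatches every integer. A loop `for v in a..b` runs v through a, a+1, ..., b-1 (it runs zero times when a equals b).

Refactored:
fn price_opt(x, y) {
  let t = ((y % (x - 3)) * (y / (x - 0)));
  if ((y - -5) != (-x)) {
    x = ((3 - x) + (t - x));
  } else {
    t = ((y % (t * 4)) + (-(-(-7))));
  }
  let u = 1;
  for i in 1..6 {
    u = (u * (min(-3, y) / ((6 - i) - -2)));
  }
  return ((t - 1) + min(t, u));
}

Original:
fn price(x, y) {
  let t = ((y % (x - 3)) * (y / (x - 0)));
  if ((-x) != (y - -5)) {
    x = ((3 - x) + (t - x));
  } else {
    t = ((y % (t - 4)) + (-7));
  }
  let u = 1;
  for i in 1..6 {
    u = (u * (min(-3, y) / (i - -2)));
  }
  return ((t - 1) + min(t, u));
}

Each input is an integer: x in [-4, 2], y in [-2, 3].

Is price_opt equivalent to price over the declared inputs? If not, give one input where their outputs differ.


These are not equivalent — on x=-4, y=-1 the outputs split (-17 vs ERROR).
price: t=0, then ((-x) != (y - -5)) is false, then t=-8, then u=1, then (i=1), then u=-1, then (i=2), then u=1, then (i=3), then u=-1, then (i=4), then u=1, then (i=5), then u=-1, then returns -17
price_opt: t=0, then ((y - -5) != (-x)) is false, then a zero divisor aborts: ERROR
verdict: not equivalent; witness: x=-4, y=-1


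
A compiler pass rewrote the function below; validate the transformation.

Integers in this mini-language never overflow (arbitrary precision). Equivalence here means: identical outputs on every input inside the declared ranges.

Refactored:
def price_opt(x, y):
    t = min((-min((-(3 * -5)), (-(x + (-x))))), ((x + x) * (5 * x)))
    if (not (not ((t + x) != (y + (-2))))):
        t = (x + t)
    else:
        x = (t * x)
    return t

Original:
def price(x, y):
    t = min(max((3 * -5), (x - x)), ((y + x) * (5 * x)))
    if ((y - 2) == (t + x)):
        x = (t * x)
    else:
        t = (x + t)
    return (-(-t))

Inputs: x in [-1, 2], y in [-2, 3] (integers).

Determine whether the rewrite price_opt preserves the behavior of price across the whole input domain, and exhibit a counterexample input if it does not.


The rewrite breaks on x=-1, y=2, where the results are -6 and -1.
price: t=-5, then ((y - 2) == (t + x)) is false, then t=-6, then returns -6
price_opt: t=0, then (not (not ((t + x) != (y + (-2))))) is true, then t=-1, then returns -1
verdict: not equivalent; witness: x=-1, y=2


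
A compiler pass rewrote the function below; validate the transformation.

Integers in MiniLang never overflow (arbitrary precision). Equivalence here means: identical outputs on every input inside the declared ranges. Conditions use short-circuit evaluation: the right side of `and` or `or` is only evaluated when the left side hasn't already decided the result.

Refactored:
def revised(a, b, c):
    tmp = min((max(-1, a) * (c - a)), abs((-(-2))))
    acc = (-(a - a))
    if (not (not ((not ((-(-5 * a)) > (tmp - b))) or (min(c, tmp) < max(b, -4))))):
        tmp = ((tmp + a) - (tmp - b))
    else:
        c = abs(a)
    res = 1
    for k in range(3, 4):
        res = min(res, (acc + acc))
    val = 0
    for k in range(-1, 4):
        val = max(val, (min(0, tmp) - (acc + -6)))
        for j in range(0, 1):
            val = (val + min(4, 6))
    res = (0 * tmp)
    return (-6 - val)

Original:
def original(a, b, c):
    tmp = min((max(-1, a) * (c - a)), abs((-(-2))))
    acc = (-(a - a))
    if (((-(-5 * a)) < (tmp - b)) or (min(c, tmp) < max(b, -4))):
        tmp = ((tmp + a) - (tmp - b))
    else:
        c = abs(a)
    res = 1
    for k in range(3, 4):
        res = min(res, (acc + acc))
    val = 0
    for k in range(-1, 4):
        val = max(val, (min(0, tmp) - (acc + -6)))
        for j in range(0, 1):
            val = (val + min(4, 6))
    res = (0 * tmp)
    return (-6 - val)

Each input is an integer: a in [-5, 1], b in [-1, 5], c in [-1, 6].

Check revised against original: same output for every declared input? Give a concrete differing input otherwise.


Equivalent. Whatever the rewrite altered, no input in the stated domain can expose a difference.
Sweeping the whole domain (392 inputs) finds no disagreement.
One worked example (a=-5, b=1, c=5) — original: tmp becomes -10; next acc becomes 0; next (((-(-5 * a)) < (tmp - b)) or (min(c, tmp) < max(b, -4))) evaluates to true; next tmp becomes -4; next res becomes 1; next at k=3:; next res becomes 0; next val becomes 0; next at k=-1:; next val becomes 2; next at j=0:; next val becomes 6; next at k=0:; next val becomes 6; next at j=0:; next val becomes 10; next at k=1:; next val becomes 10; next at j=0:; next val becomes 14; next at k=2:; next val becomes 14; next at j=0:; next val becomes 18; next at k=3:; next val becomes 18; next at j=0:; next val becomes 22; next res becomes 0; next final value -28; revised: tmp becomes -10; next acc becomes 0; next (not (not ((not ((-(-5 * a)) > (tmp - b))) or (min(c, tmp) < max(b, -4))))) evaluates to true; next tmp becomes -4; next res becomes 1; next at k=3:; next res becomes 0; next val becomes 0; next at k=-1:; next val becomes 2; next at j=0:; next val becomes 6; next at k=0:; next val becomes 6; next at j=0:; next val becomes 10; next at k=1:; next val becomes 10; next at j=0:; next val becomes 14; next at k=2:; next val becomes 14; next at j=0:; next val becomes 18; next at k=3:; next val becomes 18; next at j=0:; next val becomes 22; next res becomes 0; next final value -28; agreement on -28.
verdict: equivalent


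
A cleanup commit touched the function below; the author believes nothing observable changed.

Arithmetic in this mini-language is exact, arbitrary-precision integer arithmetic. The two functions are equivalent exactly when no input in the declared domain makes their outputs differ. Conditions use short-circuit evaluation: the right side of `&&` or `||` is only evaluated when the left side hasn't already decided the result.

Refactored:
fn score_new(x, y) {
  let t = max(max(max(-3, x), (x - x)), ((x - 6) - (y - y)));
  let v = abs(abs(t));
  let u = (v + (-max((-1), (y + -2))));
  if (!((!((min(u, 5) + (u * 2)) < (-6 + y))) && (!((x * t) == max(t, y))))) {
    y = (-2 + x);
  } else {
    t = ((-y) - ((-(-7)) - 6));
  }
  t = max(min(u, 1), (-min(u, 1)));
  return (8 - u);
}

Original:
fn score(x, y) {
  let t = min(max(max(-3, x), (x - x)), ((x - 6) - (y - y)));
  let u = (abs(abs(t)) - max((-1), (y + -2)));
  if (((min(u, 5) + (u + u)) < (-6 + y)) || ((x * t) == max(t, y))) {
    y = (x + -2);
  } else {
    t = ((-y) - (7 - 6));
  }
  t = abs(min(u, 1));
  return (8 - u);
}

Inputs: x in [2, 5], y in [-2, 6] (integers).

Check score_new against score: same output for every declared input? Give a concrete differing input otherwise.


Input x=2, y=-2: 3 from score versus 5 from score_new.
verdict: not equivalent; witness: x=2, y=-2


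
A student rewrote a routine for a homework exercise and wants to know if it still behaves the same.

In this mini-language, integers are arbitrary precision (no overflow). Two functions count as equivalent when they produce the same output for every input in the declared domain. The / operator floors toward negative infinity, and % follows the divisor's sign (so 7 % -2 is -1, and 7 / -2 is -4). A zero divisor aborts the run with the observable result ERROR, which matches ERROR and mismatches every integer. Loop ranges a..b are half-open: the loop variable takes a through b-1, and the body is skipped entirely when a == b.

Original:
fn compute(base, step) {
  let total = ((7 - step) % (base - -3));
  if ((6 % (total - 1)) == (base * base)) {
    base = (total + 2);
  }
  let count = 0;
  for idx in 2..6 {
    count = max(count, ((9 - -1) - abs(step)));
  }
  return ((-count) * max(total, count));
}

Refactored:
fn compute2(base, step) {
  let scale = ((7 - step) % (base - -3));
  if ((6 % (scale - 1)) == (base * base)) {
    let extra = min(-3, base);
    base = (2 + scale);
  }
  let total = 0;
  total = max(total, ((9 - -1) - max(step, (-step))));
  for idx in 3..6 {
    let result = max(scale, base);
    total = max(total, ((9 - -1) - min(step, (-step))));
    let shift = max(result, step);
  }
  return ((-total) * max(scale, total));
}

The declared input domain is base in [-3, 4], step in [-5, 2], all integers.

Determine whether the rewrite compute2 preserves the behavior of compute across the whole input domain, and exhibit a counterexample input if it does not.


Consider the input base=-2, step=-5.
compute: total = 0; ((6 % (total - 1)) == (base * base)) -> false; count = 0; [idx=2]; count = 5; [idx=3]; count = 5; [idx=4]; count = 5; [idx=5]; count = 5; return -25
compute2: scale = 0; ((6 % (scale - 1)) == (base * base)) -> false; total = 0; total = 5; [idx=3]; result = 0; total = 15; shift = 0; [idx=4]; result = 0; total = 15; shift = 0; [idx=5]; result = 0; total = 15; shift = 0; return -225
-25 vs -225 — the two versions disagree here.
verdict: not equivalent; witness: base=-2, step=-5


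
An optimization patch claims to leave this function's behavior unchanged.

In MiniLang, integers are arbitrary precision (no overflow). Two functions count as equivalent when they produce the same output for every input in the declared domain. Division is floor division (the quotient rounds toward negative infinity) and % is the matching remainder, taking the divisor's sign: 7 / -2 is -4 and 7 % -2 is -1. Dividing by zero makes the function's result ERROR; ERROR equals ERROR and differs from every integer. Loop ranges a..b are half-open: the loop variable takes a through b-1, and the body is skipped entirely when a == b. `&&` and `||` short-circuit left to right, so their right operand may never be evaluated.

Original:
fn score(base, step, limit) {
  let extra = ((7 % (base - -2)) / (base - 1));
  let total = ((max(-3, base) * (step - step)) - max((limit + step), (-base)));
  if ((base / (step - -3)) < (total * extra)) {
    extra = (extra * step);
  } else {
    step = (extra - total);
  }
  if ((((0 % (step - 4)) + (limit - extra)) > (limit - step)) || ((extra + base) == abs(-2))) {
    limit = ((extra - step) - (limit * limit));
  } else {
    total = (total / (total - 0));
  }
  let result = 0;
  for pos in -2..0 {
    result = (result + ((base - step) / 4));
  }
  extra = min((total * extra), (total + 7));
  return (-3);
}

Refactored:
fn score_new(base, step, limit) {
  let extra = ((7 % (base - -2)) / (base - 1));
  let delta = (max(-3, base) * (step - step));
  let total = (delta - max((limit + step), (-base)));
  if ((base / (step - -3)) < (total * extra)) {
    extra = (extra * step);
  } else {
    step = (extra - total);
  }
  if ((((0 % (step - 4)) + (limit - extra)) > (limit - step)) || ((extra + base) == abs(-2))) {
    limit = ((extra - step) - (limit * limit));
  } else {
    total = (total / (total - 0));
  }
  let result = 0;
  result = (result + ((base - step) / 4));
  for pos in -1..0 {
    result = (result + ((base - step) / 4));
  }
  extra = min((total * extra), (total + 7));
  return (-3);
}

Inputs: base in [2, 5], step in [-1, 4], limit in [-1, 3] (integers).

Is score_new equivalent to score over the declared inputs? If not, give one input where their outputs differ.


Equivalent — the differences include loop structure differs; and arithmetic usage differs; and local variable names differ; and constant usage differs; and statement counts differ, yet no declared input distinguishes the two.
As a probe, take base=5, step=3, limit=2: score runs extra := 0 | total := -5 | ((base / (step - -3)) < (total * extra)): false | step := 5 | ((((0 % (step - 4)) + (limit - extra)) > (limit - step)) || ((extra + base) == abs(-2))): true | limit := -9 | result := 0 | iter pos=-2: | result := 0 | iter pos=-1: | result := 0 | extra := 0 | result -3; score_new runs extra := 0 | delta := 0 | total := -5 | ((base / (step - -3)) < (total * extra)): false | step := 5 | ((((0 % (step - 4)) + (limit - extra)) > (limit - step)) || ((extra + base) == abs(-2))): true | limit := -9 | result := 0 | result := 0 | iter pos=-1: | result := 0 | extra := 0 | result -3; both end at -3.
Across all 120 domain points the two functions coincide.
verdict: equivalent


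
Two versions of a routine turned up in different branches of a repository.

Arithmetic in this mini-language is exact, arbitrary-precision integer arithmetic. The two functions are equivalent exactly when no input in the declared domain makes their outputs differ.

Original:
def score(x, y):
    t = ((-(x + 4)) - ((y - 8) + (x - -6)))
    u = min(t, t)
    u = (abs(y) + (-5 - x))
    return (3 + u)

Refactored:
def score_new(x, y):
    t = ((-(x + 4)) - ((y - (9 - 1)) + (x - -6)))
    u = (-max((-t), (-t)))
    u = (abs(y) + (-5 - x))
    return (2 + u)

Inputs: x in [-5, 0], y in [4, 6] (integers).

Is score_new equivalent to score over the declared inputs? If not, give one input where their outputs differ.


These are not equivalent — on x=-5, y=4 the outputs split (7 vs 6).
score: t := 4 | u := 4 | u := 4 | result 7
score_new: t := 4 | u := 4 | u := 4 | result 6
verdict: not equivalent; witness: x=-5, y=4


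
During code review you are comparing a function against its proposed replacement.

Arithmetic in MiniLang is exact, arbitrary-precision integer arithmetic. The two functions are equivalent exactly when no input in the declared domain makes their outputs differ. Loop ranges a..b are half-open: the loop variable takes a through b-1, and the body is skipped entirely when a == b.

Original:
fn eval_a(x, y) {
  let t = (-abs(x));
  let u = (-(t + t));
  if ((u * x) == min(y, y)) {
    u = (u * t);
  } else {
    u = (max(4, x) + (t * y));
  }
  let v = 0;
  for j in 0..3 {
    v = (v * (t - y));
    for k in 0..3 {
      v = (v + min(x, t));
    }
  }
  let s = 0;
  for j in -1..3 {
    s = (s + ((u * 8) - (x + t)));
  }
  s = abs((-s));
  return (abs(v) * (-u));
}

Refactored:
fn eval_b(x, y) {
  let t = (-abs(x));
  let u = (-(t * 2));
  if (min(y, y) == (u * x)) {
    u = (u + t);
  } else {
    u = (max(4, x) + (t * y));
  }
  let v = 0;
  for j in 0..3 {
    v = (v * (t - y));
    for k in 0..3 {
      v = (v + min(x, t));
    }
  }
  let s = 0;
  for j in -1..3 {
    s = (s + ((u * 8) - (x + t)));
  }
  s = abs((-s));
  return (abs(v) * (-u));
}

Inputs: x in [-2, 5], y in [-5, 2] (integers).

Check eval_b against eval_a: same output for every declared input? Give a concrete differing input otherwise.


Input x=-1, y=-2: 18 from eval_a versus -9 from eval_b.
verdict: not equivalent; witness: x=-1, y=-2


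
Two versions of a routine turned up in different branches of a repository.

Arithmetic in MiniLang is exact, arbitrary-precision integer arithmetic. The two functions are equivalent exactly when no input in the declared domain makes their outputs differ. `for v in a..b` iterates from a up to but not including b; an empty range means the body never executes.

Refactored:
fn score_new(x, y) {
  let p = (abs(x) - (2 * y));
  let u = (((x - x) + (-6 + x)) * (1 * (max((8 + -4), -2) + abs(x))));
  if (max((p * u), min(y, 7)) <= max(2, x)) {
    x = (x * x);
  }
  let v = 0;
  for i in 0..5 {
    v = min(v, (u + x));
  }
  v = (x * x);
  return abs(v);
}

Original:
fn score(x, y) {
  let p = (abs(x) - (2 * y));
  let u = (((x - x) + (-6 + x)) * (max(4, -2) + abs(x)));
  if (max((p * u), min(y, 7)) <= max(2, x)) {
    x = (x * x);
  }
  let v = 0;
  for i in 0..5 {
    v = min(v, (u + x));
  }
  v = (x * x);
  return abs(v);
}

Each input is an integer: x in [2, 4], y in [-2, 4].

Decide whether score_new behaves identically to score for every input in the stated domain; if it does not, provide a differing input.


Differences: arithmetic usage differs, constant usage differs — yet all 21 inputs agree.
verdict: equivalent


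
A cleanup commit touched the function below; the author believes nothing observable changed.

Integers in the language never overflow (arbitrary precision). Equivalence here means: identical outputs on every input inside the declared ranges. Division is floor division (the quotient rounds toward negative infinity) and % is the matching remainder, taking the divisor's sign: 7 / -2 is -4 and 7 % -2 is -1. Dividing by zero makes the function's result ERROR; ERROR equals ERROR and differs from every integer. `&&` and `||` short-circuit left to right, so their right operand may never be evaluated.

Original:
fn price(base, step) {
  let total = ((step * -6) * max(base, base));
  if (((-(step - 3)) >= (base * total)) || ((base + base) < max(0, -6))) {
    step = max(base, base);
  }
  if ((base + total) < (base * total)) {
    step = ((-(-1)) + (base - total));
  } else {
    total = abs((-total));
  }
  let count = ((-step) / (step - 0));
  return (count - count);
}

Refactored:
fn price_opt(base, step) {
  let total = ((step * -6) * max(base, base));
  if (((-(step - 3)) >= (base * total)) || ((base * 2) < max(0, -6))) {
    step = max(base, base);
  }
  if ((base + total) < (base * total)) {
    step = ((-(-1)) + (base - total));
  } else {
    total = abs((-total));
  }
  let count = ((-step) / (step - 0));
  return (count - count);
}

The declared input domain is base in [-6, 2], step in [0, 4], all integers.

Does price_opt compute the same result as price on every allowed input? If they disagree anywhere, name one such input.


Changes here: arithmetic usage differs; also constant usage differs; the full 45-point sweep finds no disagreement.
verdict: equivalent


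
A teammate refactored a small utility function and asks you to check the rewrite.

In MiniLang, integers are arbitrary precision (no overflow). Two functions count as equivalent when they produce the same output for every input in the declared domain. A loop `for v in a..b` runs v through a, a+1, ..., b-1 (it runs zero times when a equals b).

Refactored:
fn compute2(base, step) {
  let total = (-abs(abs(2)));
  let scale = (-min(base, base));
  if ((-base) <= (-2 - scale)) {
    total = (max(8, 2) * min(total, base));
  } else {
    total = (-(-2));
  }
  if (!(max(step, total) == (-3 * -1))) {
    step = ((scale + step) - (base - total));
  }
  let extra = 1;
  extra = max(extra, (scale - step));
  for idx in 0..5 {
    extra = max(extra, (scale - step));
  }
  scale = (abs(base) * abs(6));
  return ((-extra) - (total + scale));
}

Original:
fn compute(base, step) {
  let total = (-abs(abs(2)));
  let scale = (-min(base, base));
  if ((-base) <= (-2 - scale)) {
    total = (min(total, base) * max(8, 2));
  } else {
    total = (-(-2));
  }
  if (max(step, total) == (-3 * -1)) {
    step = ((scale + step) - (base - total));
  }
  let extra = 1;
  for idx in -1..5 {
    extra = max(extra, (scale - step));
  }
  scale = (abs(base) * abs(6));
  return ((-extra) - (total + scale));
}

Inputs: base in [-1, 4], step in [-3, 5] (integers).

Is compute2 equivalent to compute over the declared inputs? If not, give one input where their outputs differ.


The rewrite breaks on base=-1, step=-3, where the results are -12 and -9.
compute: total := -2 | scale := 1 | ((-base) <= (-2 - scale)): false | total := 2 | (max(step, total) == (-3 * -1)): false | extra := 1 | iter idx=-1: | extra := 4 | iter idx=0: | extra := 4 | iter idx=1: | extra := 4 | iter idx=2: | extra := 4 | iter idx=3: | extra := 4 | iter idx=4: | extra := 4 | scale := 6 | result -12
compute2: total := -2 | scale := 1 | ((-base) <= (-2 - scale)): false | total := 2 | (!(max(step, total) == (-3 * -1))): true | step := 1 | extra := 1 | extra := 1 | iter idx=0: | extra := 1 | iter idx=1: | extra := 1 | iter idx=2: | extra := 1 | iter idx=3: | extra := 1 | iter idx=4: | extra := 1 | scale := 6 | result -9
verdict: not equivalent; witness: base=-1, step=-3


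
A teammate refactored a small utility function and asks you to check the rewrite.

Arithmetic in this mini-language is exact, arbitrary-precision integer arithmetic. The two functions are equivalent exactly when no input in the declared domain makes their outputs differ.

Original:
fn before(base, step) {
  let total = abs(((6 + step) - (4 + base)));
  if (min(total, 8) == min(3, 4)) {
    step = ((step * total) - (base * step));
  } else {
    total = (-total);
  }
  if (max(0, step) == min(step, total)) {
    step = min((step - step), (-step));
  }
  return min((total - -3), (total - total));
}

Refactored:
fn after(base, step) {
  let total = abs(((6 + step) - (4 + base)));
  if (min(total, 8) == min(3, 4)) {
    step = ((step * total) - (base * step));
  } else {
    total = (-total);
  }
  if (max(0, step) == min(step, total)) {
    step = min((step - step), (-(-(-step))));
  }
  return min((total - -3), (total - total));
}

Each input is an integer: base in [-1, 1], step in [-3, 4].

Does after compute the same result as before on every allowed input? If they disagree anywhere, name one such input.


The two are interchangeable: same computation, different form, and every declared input agrees.
As a probe, take base=0, step=3: before runs total = 5; (min(total, 8) == min(3, 4)) -> false; total = -5; (max(0, step) == min(step, total)) -> false; return -2; after runs total = 5; (min(total, 8) == min(3, 4)) -> false; total = -5; (max(0, step) == min(step, total)) -> false; return -2; both end at -2.
Checked all 24 inputs in the declared domain: the outputs agree on every one.
verdict: equivalent


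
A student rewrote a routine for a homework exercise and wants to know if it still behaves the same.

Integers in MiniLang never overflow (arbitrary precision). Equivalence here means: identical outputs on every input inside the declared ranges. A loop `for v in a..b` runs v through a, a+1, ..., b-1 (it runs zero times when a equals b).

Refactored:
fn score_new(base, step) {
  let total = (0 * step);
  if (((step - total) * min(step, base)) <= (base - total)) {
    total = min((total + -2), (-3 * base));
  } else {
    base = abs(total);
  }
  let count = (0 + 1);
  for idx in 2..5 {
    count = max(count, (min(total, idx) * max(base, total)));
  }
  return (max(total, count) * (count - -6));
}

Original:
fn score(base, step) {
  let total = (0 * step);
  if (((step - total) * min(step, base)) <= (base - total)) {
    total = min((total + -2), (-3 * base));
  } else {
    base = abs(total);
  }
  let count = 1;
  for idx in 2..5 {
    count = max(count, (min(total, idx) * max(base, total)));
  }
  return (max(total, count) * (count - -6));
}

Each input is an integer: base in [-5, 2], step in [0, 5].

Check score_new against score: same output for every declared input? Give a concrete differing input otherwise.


Equivalent — the differences include arithmetic usage differs; and constant usage differs, yet no declared input distinguishes the two.
One worked example (base=-5, step=4) — score: total=0, then (((step - total) * min(step, base)) <= (base - total)) is true, then total=-2, then count=1, then (idx=2), then count=4, then (idx=3), then count=4, then (idx=4), then count=4, then returns 40; score_new: total=0, then (((step - total) * min(step, base)) <= (base - total)) is true, then total=-2, then count=1, then (idx=2), then count=4, then (idx=3), then count=4, then (idx=4), then count=4, then returns 40; agreement on 40.
Across all 48 domain points the two functions coincide.
verdict: equivalent


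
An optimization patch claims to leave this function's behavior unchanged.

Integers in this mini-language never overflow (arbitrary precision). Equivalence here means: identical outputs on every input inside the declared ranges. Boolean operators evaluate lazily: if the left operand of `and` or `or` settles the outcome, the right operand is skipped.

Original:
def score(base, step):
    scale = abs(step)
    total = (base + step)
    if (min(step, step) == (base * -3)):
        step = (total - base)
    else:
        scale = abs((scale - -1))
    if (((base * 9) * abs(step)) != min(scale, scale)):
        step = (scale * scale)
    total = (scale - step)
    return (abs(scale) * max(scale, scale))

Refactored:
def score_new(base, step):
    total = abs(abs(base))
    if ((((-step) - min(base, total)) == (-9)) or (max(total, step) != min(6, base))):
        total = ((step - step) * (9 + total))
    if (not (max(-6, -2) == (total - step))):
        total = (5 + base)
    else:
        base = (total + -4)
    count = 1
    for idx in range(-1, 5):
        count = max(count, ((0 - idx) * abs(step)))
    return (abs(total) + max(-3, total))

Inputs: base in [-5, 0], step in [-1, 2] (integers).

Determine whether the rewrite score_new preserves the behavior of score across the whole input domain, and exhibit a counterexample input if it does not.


Evaluate both at base=-5, step=-1.
score: scale=1, then total=-6, then (min(step, step) == (base * -3)) is false, then scale=2, then (((base * 9) * abs(step)) != min(scale, scale)) is true, then step=4, then total=-2, then returns 4
score_new: total=5, then ((((-step) - min(base, total)) == (-9)) or (max(total, step) != min(6, base))) is true, then total=0, then (not (max(-6, -2) == (total - step))) is true, then total=0, then count=1, then (idx=-1), then count=1, then (idx=0), then count=1, then (idx=1), then count=1, then (idx=2), then count=1, then (idx=3), then count=1, then (idx=4), then count=1, then returns 0
4 against 0: the behavior changed.
verdict: not equivalent; witness: base=-5, step=-1


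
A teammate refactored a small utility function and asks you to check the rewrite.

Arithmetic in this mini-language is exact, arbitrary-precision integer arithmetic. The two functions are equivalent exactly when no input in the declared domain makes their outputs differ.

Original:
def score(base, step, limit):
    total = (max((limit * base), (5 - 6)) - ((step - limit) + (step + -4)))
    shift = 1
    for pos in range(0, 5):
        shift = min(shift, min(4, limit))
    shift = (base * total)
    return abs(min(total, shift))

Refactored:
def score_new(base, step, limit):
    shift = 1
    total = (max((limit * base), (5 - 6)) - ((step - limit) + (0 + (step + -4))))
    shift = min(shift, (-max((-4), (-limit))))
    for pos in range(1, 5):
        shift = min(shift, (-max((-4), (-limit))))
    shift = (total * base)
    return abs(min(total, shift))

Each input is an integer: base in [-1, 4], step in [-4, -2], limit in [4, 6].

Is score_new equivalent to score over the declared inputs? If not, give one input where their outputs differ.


Side by side, the visible changes include: loop structure differs; also constant usage differs; also min/max/abs usage differs; also statement counts differ; also arithmetic usage differs.
Spot check at base=4, step=-4, limit=5 — score: total := 37 | shift := 1 | iter pos=0: | shift := 1 | iter pos=1: | shift := 1 | iter pos=2: | shift := 1 | iter pos=3: | shift := 1 | iter pos=4: | shift := 1 | shift := 148 | result 37. score_new: shift := 1 | total := 37 | shift := 1 | iter pos=1: | shift := 1 | iter pos=2: | shift := 1 | iter pos=3: | shift := 1 | iter pos=4: | shift := 1 | shift := 148 | result 37. Both give 37.
An exhaustive pass over the 54 declared inputs shows identical outputs.
verdict: equivalent


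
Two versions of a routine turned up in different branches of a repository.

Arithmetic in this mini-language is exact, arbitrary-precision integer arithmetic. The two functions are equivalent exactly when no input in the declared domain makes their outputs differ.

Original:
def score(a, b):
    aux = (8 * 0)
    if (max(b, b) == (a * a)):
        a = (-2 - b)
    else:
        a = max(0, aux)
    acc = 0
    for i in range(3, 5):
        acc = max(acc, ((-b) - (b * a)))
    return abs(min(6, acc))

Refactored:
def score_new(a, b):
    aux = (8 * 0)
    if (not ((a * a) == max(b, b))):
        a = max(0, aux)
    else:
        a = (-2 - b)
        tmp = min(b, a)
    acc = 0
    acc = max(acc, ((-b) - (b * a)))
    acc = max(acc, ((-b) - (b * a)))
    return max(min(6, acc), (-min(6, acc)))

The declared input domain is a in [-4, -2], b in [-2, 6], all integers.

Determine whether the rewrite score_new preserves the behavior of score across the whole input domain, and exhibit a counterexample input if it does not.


Comparing the listings, the differences include: constant usage differs, and boolean connective usage differs, and min/max/abs usage differs, and local variable names differ, and arithmetic usage differs, and statement counts differ, and loop structure differs.
Tracing a=-2, b=3: score: aux := 0 | (max(b, b) == (a * a)): false | a := 0 | acc := 0 | iter i=3: | acc := 0 | iter i=4: | acc := 0 | result 0 | score_new: aux := 0 | (not ((a * a) == max(b, b))): true | a := 0 | acc := 0 | acc := 0 | acc := 0 | result 0 — matching result 0.
Every one of the 27 inputs gives matching results.
verdict: equivalent


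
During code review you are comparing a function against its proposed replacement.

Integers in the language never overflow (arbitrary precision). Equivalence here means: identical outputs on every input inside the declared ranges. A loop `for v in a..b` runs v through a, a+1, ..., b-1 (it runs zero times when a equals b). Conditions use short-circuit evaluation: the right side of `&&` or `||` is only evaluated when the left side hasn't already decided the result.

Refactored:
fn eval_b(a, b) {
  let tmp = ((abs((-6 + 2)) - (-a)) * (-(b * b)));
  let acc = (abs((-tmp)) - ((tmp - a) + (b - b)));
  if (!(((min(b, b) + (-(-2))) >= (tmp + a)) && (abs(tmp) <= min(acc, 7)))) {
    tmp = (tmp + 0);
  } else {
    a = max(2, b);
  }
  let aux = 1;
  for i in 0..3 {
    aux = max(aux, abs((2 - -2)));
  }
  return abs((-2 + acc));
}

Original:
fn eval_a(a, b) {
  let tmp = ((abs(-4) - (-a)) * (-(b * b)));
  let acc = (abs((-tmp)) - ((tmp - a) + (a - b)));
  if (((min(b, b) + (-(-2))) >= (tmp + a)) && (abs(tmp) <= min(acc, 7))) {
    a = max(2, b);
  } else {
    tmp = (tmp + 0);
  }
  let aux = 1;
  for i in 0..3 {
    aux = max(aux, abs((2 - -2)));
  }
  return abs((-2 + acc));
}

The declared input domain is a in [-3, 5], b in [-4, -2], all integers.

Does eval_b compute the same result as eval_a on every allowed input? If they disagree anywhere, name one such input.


Evaluate both at a=-3, b=-4.
eval_a: tmp=-16, then acc=28, then (((min(b, b) + (-(-2))) >= (tmp + a)) && (abs(tmp) <= min(acc, 7))) is false, then tmp=-16, then aux=1, then (i=0), then aux=4, then (i=1), then aux=4, then (i=2), then aux=4, then returns 26
eval_b: tmp=-16, then acc=29, then (!(((min(b, b) + (-(-2))) >= (tmp + a)) && (abs(tmp) <= min(acc, 7)))) is true, then tmp=-16, then aux=1, then (i=0), then aux=4, then (i=1), then aux=4, then (i=2), then aux=4, then returns 27
26 against 27: the behavior changed.
verdict: not equivalent; witness: a=-3, b=-4


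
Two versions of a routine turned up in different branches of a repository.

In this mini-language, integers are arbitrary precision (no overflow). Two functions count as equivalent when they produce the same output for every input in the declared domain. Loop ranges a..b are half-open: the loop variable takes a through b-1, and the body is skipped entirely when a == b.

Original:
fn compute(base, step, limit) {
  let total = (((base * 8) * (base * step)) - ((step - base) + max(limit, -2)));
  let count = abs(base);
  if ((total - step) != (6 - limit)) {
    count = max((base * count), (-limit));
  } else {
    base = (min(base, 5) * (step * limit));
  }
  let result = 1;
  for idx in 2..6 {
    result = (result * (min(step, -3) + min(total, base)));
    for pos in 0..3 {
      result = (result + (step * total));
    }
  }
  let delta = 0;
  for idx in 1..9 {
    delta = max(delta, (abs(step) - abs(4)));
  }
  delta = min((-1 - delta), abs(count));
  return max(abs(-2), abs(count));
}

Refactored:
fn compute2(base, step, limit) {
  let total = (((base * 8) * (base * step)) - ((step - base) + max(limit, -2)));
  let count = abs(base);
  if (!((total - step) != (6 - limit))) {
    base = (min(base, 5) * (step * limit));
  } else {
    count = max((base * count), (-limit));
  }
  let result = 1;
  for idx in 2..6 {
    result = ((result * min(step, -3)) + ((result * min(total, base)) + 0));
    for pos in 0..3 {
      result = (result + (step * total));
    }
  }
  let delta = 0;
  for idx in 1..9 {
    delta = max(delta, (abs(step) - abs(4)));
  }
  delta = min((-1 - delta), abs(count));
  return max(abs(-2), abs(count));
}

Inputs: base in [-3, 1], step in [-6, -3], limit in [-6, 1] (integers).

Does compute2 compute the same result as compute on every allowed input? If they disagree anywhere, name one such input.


Behavior is preserved: although arithmetic usage differs, boolean connective usage differs, constant usage differs, the outputs never diverge.
Spot check at base=-3, step=-4, limit=1 — compute: total := -288 | count := 3 | ((total - step) != (6 - limit)): true | count := -1 | result := 1 | iter idx=2: | result := -292 | iter pos=0: | result := 860 | iter pos=1: | result := 2012 | iter pos=2: | result := 3164 | iter idx=3: | result := -923888 | iter pos=0: | result := -922736 | iter pos=1: | result := -921584 | iter pos=2: | result := -920432 | iter idx=4: | result := 268766144 | iter pos=0: | result := 268767296 | iter pos=1: | result := 268768448 | iter pos=2: | result := 268769600 | iter idx=5: | result := -78480723200 | iter pos=0: | result := -78480722048 | iter pos=1: | result := -78480720896 | iter pos=2: | result := -78480719744 | delta := 0 | iter idx=1: | delta := 0 | iter idx=2: | delta := 0 | iter idx=3: | delta := 0 | iter idx=4: | delta := 0 | iter idx=5: | delta := 0 | iter idx=6: | delta := 0 | iter idx=7: | delta := 0 | iter idx=8: | delta := 0 | delta := -1 | result 2. compute2: total := -288 | count := 3 | (!((total - step) != (6 - limit))): false | count := -1 | result := 1 | iter idx=2: | result := -292 | iter pos=0: | result := 860 | iter pos=1: | result := 2012 | iter pos=2: | result := 3164 | iter idx=3: | result := -923888 | iter pos=0: | result := -922736 | iter pos=1: | result := -921584 | iter pos=2: | result := -920432 | iter idx=4: | result := 268766144 | iter pos=0: | result := 268767296 | iter pos=1: | result := 268768448 | iter pos=2: | result := 268769600 | iter idx=5: | result := -78480723200 | iter pos=0: | result := -78480722048 | iter pos=1: | result := -78480720896 | iter pos=2: | result := -78480719744 | delta := 0 | iter idx=1: | delta := 0 | iter idx=2: | delta := 0 | iter idx=3: | delta := 0 | iter idx=4: | delta := 0 | iter idx=5: | delta := 0 | iter idx=6: | delta := 0 | iter idx=7: | delta := 0 | iter idx=8: | delta := 0 | delta := -1 | result 2. Both give 2.
Checked all 160 inputs in the declared domain: the outputs agree on every one.
verdict: equivalent


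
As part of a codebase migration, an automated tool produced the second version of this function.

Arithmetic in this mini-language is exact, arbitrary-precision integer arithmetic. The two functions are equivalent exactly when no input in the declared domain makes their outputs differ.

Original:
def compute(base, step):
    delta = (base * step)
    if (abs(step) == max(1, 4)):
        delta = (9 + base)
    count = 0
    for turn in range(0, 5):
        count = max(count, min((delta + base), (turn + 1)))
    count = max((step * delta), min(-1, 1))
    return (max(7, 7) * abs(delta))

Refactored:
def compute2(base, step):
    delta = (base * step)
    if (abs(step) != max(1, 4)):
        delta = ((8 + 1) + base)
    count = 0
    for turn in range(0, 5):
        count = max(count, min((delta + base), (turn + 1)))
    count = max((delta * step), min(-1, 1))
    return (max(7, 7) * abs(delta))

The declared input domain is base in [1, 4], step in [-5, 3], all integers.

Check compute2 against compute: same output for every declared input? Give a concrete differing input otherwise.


Try base=1, step=-5.
compute: delta := -5 | (abs(step) == max(1, 4)): false | count := 0 | iter turn=0: | count := 0 | iter turn=1: | count := 0 | iter turn=2: | count := 0 | iter turn=3: | count := 0 | iter turn=4: | count := 0 | count := 25 | result 35
compute2: delta := -5 | (abs(step) != max(1, 4)): true | delta := 10 | count := 0 | iter turn=0: | count := 1 | iter turn=1: | count := 2 | iter turn=2: | count := 3 | iter turn=3: | count := 4 | iter turn=4: | count := 5 | count := -1 | result 70
35 against 70: the behavior changed.
verdict: not equivalent; witness: base=1, step=-5
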